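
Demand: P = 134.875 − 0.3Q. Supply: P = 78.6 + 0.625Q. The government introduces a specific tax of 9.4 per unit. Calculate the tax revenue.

Competitive equilibrium: 134.875 − 0.3Q = 78.6 + 0.625Q → Q* = 60.8378, P* = 116.6236.
With the tax, the buyer price exceeds the seller price by 9.4: (134.875 − 0.3Q) − (78.6 + 0.625Q) = 9.4 → Q' = 50.6757.
Tax revenue = 9.4 × 50.6757 = 476.35.

476.35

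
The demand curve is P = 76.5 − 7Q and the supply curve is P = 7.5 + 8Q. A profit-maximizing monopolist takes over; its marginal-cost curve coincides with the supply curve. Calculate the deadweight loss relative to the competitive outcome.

16.07

Competitive equilibrium: 76.5 − 7Q = 7.5 + 8Q → Q* = 4.6, P* = 44.3.
Marginal revenue: MR = 76.5 − 14Q. Set MR = MC: 76.5 − 14Q = 7.5 + 8Q → Q_m = 3.1364.
Price P_m = 76.5 − 7·3.1364 = 54.5452; MC(Q_m) = 7.5 + 8·3.1364 = 32.5912.
Competitive Q* = 4.6, so ΔQ = 1.4636; wedge = 54.5452 − 32.5912 = 21.954.
Welfare loss = ½ × 1.4636 × 21.954 = 16.07.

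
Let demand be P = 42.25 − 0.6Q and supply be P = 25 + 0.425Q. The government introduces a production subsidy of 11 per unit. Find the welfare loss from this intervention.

59.02

Competitive equilibrium: 42.25 − 0.6Q = 25 + 0.425Q → Q* = 16.8293, P* = 32.1524.
The subsidy lowers effective supply by 11: P = 14 + 0.425Q.
New quantity: 42.25 − 0.6Q = 14 + 0.425Q → Q' = 27.561.
Overproduction ΔQ = 27.561 − 16.8293 = 10.7317; wedge = subsidy = 11.
Deadweight loss = ½ × 10.7317 × 11 = 59.02.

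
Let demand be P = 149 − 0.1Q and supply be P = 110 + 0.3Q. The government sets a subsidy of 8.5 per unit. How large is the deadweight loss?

Competitive equilibrium: 149 − 0.1Q = 110 + 0.3Q → Q* = 97.5, P* = 139.25.
The subsidy lowers effective supply by 8.5: P = 101.5 + 0.3Q.
New quantity: 149 − 0.1Q = 101.5 + 0.3Q → Q' = 118.75.
Overproduction ΔQ = 118.75 − 97.5 = 21.25; wedge = subsidy = 8.5.
Deadweight loss = ½ × 21.25 × 8.5 = 90.31.

90.31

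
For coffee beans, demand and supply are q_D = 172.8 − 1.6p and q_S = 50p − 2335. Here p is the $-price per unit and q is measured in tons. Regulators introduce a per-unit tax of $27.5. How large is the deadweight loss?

In inverse form: demand p = 108 − 0.625q, supply p = 46.7 + 0.02q.
Competitive equilibrium: 108 − 0.625q = 46.7 + 0.02q → q* = 95.0388, p* = 48.6008.
With the tax, the buyer price exceeds the seller price by 27.5: (108 − 0.625q) − (46.7 + 0.02q) = 27.5 → q' = 52.4031.
Δq = 95.0388 − 52.4031 = 42.6357; the wedge equals the tax, 27.5.
Deadweight loss = ½ × 42.6357 × 27.5 = $586.24.

$586.24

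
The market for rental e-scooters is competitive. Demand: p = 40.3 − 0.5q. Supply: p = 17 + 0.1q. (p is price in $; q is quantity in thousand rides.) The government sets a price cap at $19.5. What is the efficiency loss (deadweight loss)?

Competitive equilibrium: 40.3 − 0.5q = 17 + 0.1q → q* = 38.8333, p* = 20.8833.
At the ceiling p = 19.5, quantity supplied = (19.5 − 17)/0.1 = 25.
Willingness to pay at q' = 25: 40.3 − 0.5·25 = 27.8.
Δq = 38.8333 − 25 = 13.8333; wedge = 27.8 − 19.5 = 8.3.
Deadweight loss = ½ × 13.8333 × 8.3 = $57.41 thousand.

$57.41 thousand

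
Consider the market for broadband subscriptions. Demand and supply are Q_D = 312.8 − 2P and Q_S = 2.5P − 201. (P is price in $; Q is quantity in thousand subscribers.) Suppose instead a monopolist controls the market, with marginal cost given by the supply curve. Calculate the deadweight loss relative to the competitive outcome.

In inverse form: demand P = 156.4 − 0.5Q, supply P = 80.4 + 0.4Q.
Competitive equilibrium: 156.4 − 0.5Q = 80.4 + 0.4Q → Q* = 84.4444, P* = 114.1778.
Marginal revenue: MR = 156.4 − Q. Set MR = MC: 156.4 − Q = 80.4 + 0.4Q → Q_m = 54.2857.
Price P_m = 156.4 − 0.5·54.2857 = 129.2572; MC(Q_m) = 80.4 + 0.4·54.2857 = 102.1143.
Competitive Q* = 84.4444, so ΔQ = 30.1587; wedge = 129.2572 − 102.1143 = 27.1429.
DWL = ½ × 30.1587 × 27.1429 = $409.30 thousand.

$409.30 thousand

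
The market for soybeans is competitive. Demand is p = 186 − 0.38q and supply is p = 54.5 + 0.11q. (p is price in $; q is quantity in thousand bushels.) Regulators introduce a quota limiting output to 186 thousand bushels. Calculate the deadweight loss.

$1662.17 thousand

Competitive equilibrium: 186 − 0.38q = 54.5 + 0.11q → q* = 268.3673, p* = 84.0204.
At q = 186: demand price = 186 − 0.38·186 = 115.32; supply price = 54.5 + 0.11·186 = 74.96.
Δq = 268.3673 − 186 = 82.3673; wedge = 115.32 − 74.96 = 40.36.
The triangle = ½ × 82.3673 × 40.36 = $1662.17 thousand.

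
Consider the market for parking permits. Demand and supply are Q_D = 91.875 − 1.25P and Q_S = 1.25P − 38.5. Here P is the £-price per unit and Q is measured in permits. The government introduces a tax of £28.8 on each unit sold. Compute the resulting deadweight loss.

In inverse form: demand P = 73.5 − 0.8Q, supply P = 30.8 + 0.8Q.
Competitive equilibrium: 73.5 − 0.8Q = 30.8 + 0.8Q → Q* = 26.6875, P* = 52.15.
With the tax, the buyer price exceeds the seller price by 28.8: (73.5 − 0.8Q) − (30.8 + 0.8Q) = 28.8 → Q' = 8.6875.
ΔQ = 26.6875 − 8.6875 = 18; the wedge equals the tax, 28.8.
DWL = ½ × 18 × 28.8 = £259.20.

£259.20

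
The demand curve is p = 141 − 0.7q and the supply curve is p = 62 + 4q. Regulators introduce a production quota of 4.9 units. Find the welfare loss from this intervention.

333.26

Competitive equilibrium: 141 − 0.7q = 62 + 4q → q* = 16.8085, p* = 129.234.
At q = 4.9: demand price = 141 − 0.7·4.9 = 137.57; supply price = 62 + 4·4.9 = 81.6.
Δq = 16.8085 − 4.9 = 11.9085; wedge = 137.57 − 81.6 = 55.97.
Welfare loss = ½ × 11.9085 × 55.97 = 333.26.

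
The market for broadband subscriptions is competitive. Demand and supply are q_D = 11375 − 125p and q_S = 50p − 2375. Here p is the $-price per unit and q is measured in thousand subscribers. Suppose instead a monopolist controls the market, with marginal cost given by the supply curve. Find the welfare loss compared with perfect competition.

In inverse form: demand p = 91 − 0.008q, supply p = 47.5 + 0.02q.
Competitive equilibrium: 91 − 0.008q = 47.5 + 0.02q → q* = 1553.57143, p* = 78.57143.
Marginal revenue: MR = 91 − 0.016q. Set MR = MC: 91 − 0.016q = 47.5 + 0.02q → q_m = 1208.33333.
Price p_m = 91 − 0.008·1208.33333 = 81.33333; MC(q_m) = 47.5 + 0.02·1208.33333 = 71.66667.
Competitive q* = 1553.57143, so Δq = 345.2381; wedge = 81.33333 − 71.66667 = 9.66666.
The triangle = ½ × 345.2381 × 9.66666 = $1668.65 thousand.

$1668.65 thousand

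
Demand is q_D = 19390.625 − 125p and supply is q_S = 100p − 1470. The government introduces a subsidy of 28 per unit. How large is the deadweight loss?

21777.78

In inverse form: demand p = 155.125 − 0.008q, supply p = 14.7 + 0.01q.
Competitive equilibrium: 155.125 − 0.008q = 14.7 + 0.01q → q* = 7801.3889, p* = 92.7139.
The subsidy lowers effective supply by 28: p = 0.01q − 13.3.
New quantity: 155.125 − 0.008q = 0.01q − 13.3 → q' = 9356.9444.
Overproduction Δq = 9356.9444 − 7801.3889 = 1555.5555; wedge = subsidy = 28.
DWL = ½ × 1555.5555 × 28 = 21777.78.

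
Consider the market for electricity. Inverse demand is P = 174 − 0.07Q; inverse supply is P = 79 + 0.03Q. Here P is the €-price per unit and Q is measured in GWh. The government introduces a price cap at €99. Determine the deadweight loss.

€4013.89

Competitive equilibrium: 174 − 0.07Q = 79 + 0.03Q → Q* = 950, P* = 107.5.
At the ceiling P = 99, quantity supplied = (99 − 79)/0.03 = 666.66667.
Willingness to pay at Q' = 666.66667: 174 − 0.07·666.66667 = 127.33333.
ΔQ = 950 − 666.66667 = 283.33333; wedge = 127.33333 − 99 = 28.33333.
Welfare loss = ½ × 283.33333 × 28.33333 = €4013.89.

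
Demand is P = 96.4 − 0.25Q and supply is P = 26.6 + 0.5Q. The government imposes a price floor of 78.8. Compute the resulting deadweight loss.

192.67

Competitive equilibrium: 96.4 − 0.25Q = 26.6 + 0.5Q → Q* = 93.0667, P* = 73.1333.
At the floor P = 78.8, quantity demanded = (96.4 − 78.8)/0.25 = 70.4.
Sellers' marginal cost at Q' = 70.4: 26.6 + 0.5·70.4 = 61.8.
ΔQ = 93.0667 − 70.4 = 22.6667; wedge = 78.8 − 61.8 = 17.
Deadweight loss = ½ × 22.6667 × 17 = 192.67.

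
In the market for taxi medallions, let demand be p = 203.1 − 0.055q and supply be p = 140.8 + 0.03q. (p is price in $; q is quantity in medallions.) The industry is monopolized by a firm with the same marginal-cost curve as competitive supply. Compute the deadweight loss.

$3523.68

Competitive equilibrium: 203.1 − 0.055q = 140.8 + 0.03q → q* = 732.9412, p* = 162.7882.
Marginal revenue: MR = 203.1 − 0.11q. Set MR = MC: 203.1 − 0.11q = 140.8 + 0.03q → q_m = 445.
Price p_m = 203.1 − 0.055·445 = 178.625; MC(q_m) = 140.8 + 0.03·445 = 154.15.
Competitive q* = 732.9412, so Δq = 287.9412; wedge = 178.625 − 154.15 = 24.475.
The triangle = ½ × 287.9412 × 24.475 = $3523.68.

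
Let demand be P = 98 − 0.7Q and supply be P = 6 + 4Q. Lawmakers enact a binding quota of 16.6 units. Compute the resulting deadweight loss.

20.79

Competitive equilibrium: 98 − 0.7Q = 6 + 4Q → Q* = 19.5745, P* = 84.2979.
At Q = 16.6: demand price = 98 − 0.7·16.6 = 86.38; supply price = 6 + 4·16.6 = 72.4.
ΔQ = 19.5745 − 16.6 = 2.9745; wedge = 86.38 − 72.4 = 13.98.
The triangle = ½ × 2.9745 × 13.98 = 20.79.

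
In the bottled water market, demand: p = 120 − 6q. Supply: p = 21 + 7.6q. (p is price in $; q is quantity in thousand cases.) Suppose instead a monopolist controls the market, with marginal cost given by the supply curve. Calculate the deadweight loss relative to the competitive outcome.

Competitive equilibrium: 120 − 6q = 21 + 7.6q → q* = 7.2794, p* = 76.3235.
Marginal revenue: MR = 120 − 12q. Set MR = MC: 120 − 12q = 21 + 7.6q → q_m = 5.051.
Price p_m = 120 − 6·5.051 = 89.694; MC(q_m) = 21 + 7.6·5.051 = 59.3876.
Competitive q* = 7.2794, so Δq = 2.2284; wedge = 89.694 − 59.3876 = 30.3064.
DWL = ½ × 2.2284 × 30.3064 = $33.77 thousand.

$33.77 thousand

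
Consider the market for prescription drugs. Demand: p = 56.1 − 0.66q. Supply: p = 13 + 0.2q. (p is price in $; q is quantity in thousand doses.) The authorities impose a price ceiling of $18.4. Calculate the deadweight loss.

$229.78 thousand

Competitive equilibrium: 56.1 − 0.66q = 13 + 0.2q → q* = 50.1163, p* = 23.0233.
At the ceiling p = 18.4, quantity supplied = (18.4 − 13)/0.2 = 27.
Willingness to pay at q' = 27: 56.1 − 0.66·27 = 38.28.
Δq = 50.1163 − 27 = 23.1163; wedge = 38.28 − 18.4 = 19.88.
The triangle = ½ × 23.1163 × 19.88 = $229.78 thousand.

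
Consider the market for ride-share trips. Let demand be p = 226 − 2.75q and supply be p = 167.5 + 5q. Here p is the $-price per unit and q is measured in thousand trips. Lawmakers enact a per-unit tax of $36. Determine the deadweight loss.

Competitive equilibrium: 226 − 2.75q = 167.5 + 5q → q* = 7.5484, p* = 205.2419.
With the tax, the buyer price exceeds the seller price by 36: (226 − 2.75q) − (167.5 + 5q) = 36 → q' = 2.9032.
Δq = 7.5484 − 2.9032 = 4.6452; the wedge equals the tax, 36.
Deadweight loss = ½ × 4.6452 × 36 = $83.61 thousand.

$83.61 thousand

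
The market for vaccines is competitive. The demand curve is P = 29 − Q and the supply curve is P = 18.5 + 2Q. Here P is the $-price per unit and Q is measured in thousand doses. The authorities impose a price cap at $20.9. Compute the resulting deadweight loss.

Competitive equilibrium: 29 − Q = 18.5 + 2Q → Q* = 3.5, P* = 25.5.
At the ceiling P = 20.9, quantity supplied = (20.9 − 18.5)/2 = 1.2.
Willingness to pay at Q' = 1.2: 29 − 1·1.2 = 27.8.
ΔQ = 3.5 − 1.2 = 2.3; wedge = 27.8 − 20.9 = 6.9.
Deadweight loss = ½ × 2.3 × 6.9 = $7.935 thousand.

$7.935 thousand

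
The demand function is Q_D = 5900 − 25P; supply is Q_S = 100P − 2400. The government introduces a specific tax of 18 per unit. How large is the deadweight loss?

In inverse form: demand P = 236 − 0.04Q, supply P = 24 + 0.01Q.
Competitive equilibrium: 236 − 0.04Q = 24 + 0.01Q → Q* = 4240, P* = 66.4.
With the tax, the buyer price exceeds the seller price by 18: (236 − 0.04Q) − (24 + 0.01Q) = 18 → Q' = 3880.
ΔQ = 4240 − 3880 = 360; the wedge equals the tax, 18.
The triangle = ½ × 360 × 18 = 3240.

3240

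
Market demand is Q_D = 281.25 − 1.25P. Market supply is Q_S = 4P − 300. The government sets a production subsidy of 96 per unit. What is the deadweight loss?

In inverse form: demand P = 225 − 0.8Q, supply P = 75 + 0.25Q.
Competitive equilibrium: 225 − 0.8Q = 75 + 0.25Q → Q* = 142.8571, P* = 110.7143.
The subsidy lowers effective supply by 96: P = 0.25Q − 21.
New quantity: 225 − 0.8Q = 0.25Q − 21 → Q' = 234.2857.
Overproduction ΔQ = 234.2857 − 142.8571 = 91.4286; wedge = subsidy = 96.
DWL = ½ × 91.4286 × 96 = 4388.57.

4388.57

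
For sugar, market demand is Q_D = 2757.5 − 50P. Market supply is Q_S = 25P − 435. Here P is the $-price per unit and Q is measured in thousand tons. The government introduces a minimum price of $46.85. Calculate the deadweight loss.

In inverse form: demand P = 55.15 − 0.02Q, supply P = 17.4 + 0.04Q.
Competitive equilibrium: 55.15 − 0.02Q = 17.4 + 0.04Q → Q* = 629.1667, P* = 42.5667.
At the floor P = 46.85, quantity demanded = (55.15 − 46.85)/0.02 = 415.
Sellers' marginal cost at Q' = 415: 17.4 + 0.04·415 = 34.
ΔQ = 629.1667 − 415 = 214.1667; wedge = 46.85 − 34 = 12.85.
Welfare loss = ½ × 214.1667 × 12.85 = $1376.02 thousand.

$1376.02 thousand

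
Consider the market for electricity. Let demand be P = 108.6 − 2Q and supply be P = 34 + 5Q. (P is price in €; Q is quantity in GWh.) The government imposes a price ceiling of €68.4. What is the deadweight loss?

Competitive equilibrium: 108.6 − 2Q = 34 + 5Q → Q* = 10.6571, P* = 87.2857.
At the ceiling P = 68.4, quantity supplied = (68.4 − 34)/5 = 6.88.
Willingness to pay at Q' = 6.88: 108.6 − 2·6.88 = 94.84.
ΔQ = 10.6571 − 6.88 = 3.7771; wedge = 94.84 − 68.4 = 26.44.
Deadweight loss = ½ × 3.7771 × 26.44 = €49.93.

€49.93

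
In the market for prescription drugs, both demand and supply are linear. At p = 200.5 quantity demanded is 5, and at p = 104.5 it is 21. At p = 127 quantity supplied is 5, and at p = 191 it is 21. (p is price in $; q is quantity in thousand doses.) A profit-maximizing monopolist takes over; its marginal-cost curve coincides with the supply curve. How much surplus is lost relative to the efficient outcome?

Demand slope = (104.5 − 200.5)/(21 − 5) = −6, so p = 230.5 − 6q.
Supply slope = (191 − 127)/(21 − 5) = 4, so p = 107 + 4q.
Competitive equilibrium: 230.5 − 6q = 107 + 4q → q* = 12.35, p* = 156.4.
Marginal revenue: MR = 230.5 − 12q. Set MR = MC: 230.5 − 12q = 107 + 4q → q_m = 7.7188.
Price p_m = 230.5 − 6·7.7188 = 184.1872; MC(q_m) = 107 + 4·7.7188 = 137.8752.
Competitive q* = 12.35, so Δq = 4.6312; wedge = 184.1872 − 137.8752 = 46.312.
Deadweight loss = ½ × 4.6312 × 46.312 = $107.24 thousand.

$107.24 thousand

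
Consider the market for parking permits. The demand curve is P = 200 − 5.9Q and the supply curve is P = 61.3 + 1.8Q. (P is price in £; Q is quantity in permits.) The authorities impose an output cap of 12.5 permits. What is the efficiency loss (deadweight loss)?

£117.01

Competitive equilibrium: 200 − 5.9Q = 61.3 + 1.8Q → Q* = 18.013, P* = 93.7234.
At Q = 12.5: demand price = 200 − 5.9·12.5 = 126.25; supply price = 61.3 + 1.8·12.5 = 83.8.
ΔQ = 18.013 − 12.5 = 5.513; wedge = 126.25 − 83.8 = 42.45.
DWL = ½ × 5.513 × 42.45 = £117.01.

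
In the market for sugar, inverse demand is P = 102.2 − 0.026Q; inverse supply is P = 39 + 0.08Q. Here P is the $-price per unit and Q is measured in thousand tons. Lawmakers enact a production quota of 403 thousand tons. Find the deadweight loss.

$1978.83 thousand

Competitive equilibrium: 102.2 − 0.026Q = 39 + 0.08Q → Q* = 596.2264, P* = 86.6981.
At Q = 403: demand price = 102.2 − 0.026·403 = 91.722; supply price = 39 + 0.08·403 = 71.24.
ΔQ = 596.2264 − 403 = 193.2264; wedge = 91.722 − 71.24 = 20.482.
Welfare loss = ½ × 193.2264 × 20.482 = $1978.83 thousand.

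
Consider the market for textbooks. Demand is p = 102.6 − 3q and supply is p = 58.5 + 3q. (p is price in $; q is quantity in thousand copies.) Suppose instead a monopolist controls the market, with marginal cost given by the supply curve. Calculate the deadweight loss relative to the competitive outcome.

$18.01 thousand

Competitive equilibrium: 102.6 − 3q = 58.5 + 3q → q* = 7.35, p* = 80.55.
Marginal revenue: MR = 102.6 − 6q. Set MR = MC: 102.6 − 6q = 58.5 + 3q → q_m = 4.9.
Price p_m = 102.6 − 3·4.9 = 87.9; MC(q_m) = 58.5 + 3·4.9 = 73.2.
Competitive q* = 7.35, so Δq = 2.45; wedge = 87.9 − 73.2 = 14.7.
Deadweight loss = ½ × 2.45 × 14.7 = $18.01 thousand.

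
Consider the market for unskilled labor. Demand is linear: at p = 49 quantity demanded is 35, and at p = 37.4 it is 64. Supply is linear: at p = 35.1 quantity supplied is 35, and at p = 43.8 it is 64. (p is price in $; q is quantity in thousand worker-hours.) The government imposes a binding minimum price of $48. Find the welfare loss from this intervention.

$105.44 thousand

Demand slope = (37.4 − 49)/(64 − 35) = −0.4, so p = 63 − 0.4q.
Supply slope = (43.8 − 35.1)/(64 − 35) = 0.3, so p = 24.6 + 0.3q.
Competitive equilibrium: 63 − 0.4q = 24.6 + 0.3q → q* = 54.8571, p* = 41.0571.
At the floor p = 48, quantity demanded = (63 − 48)/0.4 = 37.5.
Sellers' marginal cost at q' = 37.5: 24.6 + 0.3·37.5 = 35.85.
Δq = 54.8571 − 37.5 = 17.3571; wedge = 48 − 35.85 = 12.15.
Welfare loss = ½ × 17.3571 × 12.15 = $105.44 thousand.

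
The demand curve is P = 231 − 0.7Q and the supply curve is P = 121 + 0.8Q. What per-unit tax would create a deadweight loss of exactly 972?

Competitive equilibrium: 231 − 0.7Q = 121 + 0.8Q → Q* = 73.3333, P* = 179.6667.
A tax t gives ΔQ = t/1.5 and wedge t, so DWL = t²/3.
t²/3 = 972 → t² = 2916 → t = 54.

54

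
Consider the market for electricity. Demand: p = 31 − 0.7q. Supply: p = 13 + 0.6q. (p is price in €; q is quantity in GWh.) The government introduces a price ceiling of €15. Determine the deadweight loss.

Competitive equilibrium: 31 − 0.7q = 13 + 0.6q → q* = 13.8462, p* = 21.3077.
At the ceiling p = 15, quantity supplied = (15 − 13)/0.6 = 3.3333.
Willingness to pay at q' = 3.3333: 31 − 0.7·3.3333 = 28.6667.
Δq = 13.8462 − 3.3333 = 10.5129; wedge = 28.6667 − 15 = 13.6667.
DWL = ½ × 10.5129 × 13.6667 = €71.84.

€71.84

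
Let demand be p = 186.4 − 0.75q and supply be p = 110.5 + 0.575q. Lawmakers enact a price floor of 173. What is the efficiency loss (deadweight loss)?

Competitive equilibrium: 186.4 − 0.75q = 110.5 + 0.575q → q* = 57.283, p* = 143.4377.
At the floor p = 173, quantity demanded = (186.4 − 173)/0.75 = 17.8667.
Sellers' marginal cost at q' = 17.8667: 110.5 + 0.575·17.8667 = 120.7734.
Δq = 57.283 − 17.8667 = 39.4163; wedge = 173 − 120.7734 = 52.2266.
Deadweight loss = ½ × 39.4163 × 52.2266 = 1029.29.

1029.29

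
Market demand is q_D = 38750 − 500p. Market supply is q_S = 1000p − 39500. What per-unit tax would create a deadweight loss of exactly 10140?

In inverse form: demand p = 77.5 − 0.002q, supply p = 39.5 + 0.001q.
Competitive equilibrium: 77.5 − 0.002q = 39.5 + 0.001q → q* = 12666.6667, p* = 52.1667.
A tax t gives Δq = t/0.003 and wedge t, so DWL = t²/0.006.
t²/0.006 = 10140 → t² = 60.84 → t = 7.8.

7.8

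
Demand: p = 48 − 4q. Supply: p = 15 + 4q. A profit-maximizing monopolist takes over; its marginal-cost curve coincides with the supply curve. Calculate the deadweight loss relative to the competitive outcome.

7.56

Competitive equilibrium: 48 − 4q = 15 + 4q → q* = 4.125, p* = 31.5.
Marginal revenue: MR = 48 − 8q. Set MR = MC: 48 − 8q = 15 + 4q → q_m = 2.75.
Price p_m = 48 − 4·2.75 = 37; MC(q_m) = 15 + 4·2.75 = 26.
Competitive q* = 4.125, so Δq = 1.375; wedge = 37 − 26 = 11.
The triangle = ½ × 1.375 × 11 = 7.56.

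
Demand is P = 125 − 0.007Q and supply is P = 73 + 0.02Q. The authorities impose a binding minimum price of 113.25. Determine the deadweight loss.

825.99

Competitive equilibrium: 125 − 0.007Q = 73 + 0.02Q → Q* = 1925.9259, P* = 111.5185.
At the floor P = 113.25, quantity demanded = (125 − 113.25)/0.007 = 1678.5714.
Sellers' marginal cost at Q' = 1678.5714: 73 + 0.02·1678.5714 = 106.5714.
ΔQ = 1925.9259 − 1678.5714 = 247.3545; wedge = 113.25 − 106.5714 = 6.6786.
Welfare loss = ½ × 247.3545 × 6.6786 = 825.99.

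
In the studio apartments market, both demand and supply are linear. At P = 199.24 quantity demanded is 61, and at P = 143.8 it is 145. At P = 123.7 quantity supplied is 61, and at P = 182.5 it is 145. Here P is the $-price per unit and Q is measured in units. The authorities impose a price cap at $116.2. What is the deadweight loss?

$2985.32

Demand slope = (143.8 − 199.24)/(145 − 61) = −0.66, so P = 239.5 − 0.66Q.
Supply slope = (182.5 − 123.7)/(145 − 61) = 0.7, so P = 81 + 0.7Q.
Competitive equilibrium: 239.5 − 0.66Q = 81 + 0.7Q → Q* = 116.5441, P* = 162.5809.
At the ceiling P = 116.2, quantity supplied = (116.2 − 81)/0.7 = 50.2857.
Willingness to pay at Q' = 50.2857: 239.5 − 0.66·50.2857 = 206.3114.
ΔQ = 116.5441 − 50.2857 = 66.2584; wedge = 206.3114 − 116.2 = 90.1114.
The triangle = ½ × 66.2584 × 90.1114 = $2985.32.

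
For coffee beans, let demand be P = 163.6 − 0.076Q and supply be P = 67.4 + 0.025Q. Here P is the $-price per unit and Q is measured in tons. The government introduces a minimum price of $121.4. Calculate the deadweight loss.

$7967.76

Competitive equilibrium: 163.6 − 0.076Q = 67.4 + 0.025Q → Q* = 952.47525, P* = 91.21188.
At the floor P = 121.4, quantity demanded = (163.6 − 121.4)/0.076 = 555.26316.
Sellers' marginal cost at Q' = 555.26316: 67.4 + 0.025·555.26316 = 81.28158.
ΔQ = 952.47525 − 555.26316 = 397.21209; wedge = 121.4 − 81.28158 = 40.11842.
Welfare loss = ½ × 397.21209 × 40.11842 = $7967.76.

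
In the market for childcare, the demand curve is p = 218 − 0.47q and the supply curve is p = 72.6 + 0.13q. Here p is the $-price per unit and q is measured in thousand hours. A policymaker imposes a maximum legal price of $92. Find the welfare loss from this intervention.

$2600.43 thousand

Competitive equilibrium: 218 − 0.47q = 72.6 + 0.13q → q* = 242.33333, p* = 104.10333.
At the ceiling p = 92, quantity supplied = (92 − 72.6)/0.13 = 149.23077.
Willingness to pay at q' = 149.23077: 218 − 0.47·149.23077 = 147.86154.
Δq = 242.33333 − 149.23077 = 93.10256; wedge = 147.86154 − 92 = 55.86154.
Welfare loss = ½ × 93.10256 × 55.86154 = $2600.43 thousand.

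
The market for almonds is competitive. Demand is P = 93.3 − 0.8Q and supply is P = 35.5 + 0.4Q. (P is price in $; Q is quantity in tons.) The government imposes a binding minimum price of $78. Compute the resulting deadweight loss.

$506.05

Competitive equilibrium: 93.3 − 0.8Q = 35.5 + 0.4Q → Q* = 48.1667, P* = 54.7667.
At the floor P = 78, quantity demanded = (93.3 − 78)/0.8 = 19.125.
Sellers' marginal cost at Q' = 19.125: 35.5 + 0.4·19.125 = 43.15.
ΔQ = 48.1667 − 19.125 = 29.0417; wedge = 78 − 43.15 = 34.85.
DWL = ½ × 29.0417 × 34.85 = $506.05.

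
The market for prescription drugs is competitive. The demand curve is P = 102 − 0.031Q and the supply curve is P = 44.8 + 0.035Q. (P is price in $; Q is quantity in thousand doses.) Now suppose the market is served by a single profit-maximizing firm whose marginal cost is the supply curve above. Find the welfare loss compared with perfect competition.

Competitive equilibrium: 102 − 0.031Q = 44.8 + 0.035Q → Q* = 866.6667, P* = 75.1333.
Marginal revenue: MR = 102 − 0.062Q. Set MR = MC: 102 − 0.062Q = 44.8 + 0.035Q → Q_m = 589.6907.
Price P_m = 102 − 0.031·589.6907 = 83.7196; MC(Q_m) = 44.8 + 0.035·589.6907 = 65.4392.
Competitive Q* = 866.6667, so ΔQ = 276.976; wedge = 83.7196 − 65.4392 = 18.2804.
The triangle = ½ × 276.976 × 18.2804 = $2531.62 thousand.

$2531.62 thousand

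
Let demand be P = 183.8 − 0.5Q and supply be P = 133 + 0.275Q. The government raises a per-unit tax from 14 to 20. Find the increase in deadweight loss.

131.61

Competitive equilibrium: 183.8 − 0.5Q = 133 + 0.275Q → Q* = 65.5484, P* = 151.0258.
For a per-unit tax t: ΔQ = t/0.775, so DWL = ½·t·(t/0.775) = t²/1.55.
At t = 14: DWL = 126.452. At t = 20: DWL = 258.065.
Increase = 258.065 − 126.452 = 131.61.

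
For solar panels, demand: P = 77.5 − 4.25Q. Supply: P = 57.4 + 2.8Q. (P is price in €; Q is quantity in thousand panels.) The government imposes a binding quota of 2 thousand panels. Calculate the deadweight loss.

Competitive equilibrium: 77.5 − 4.25Q = 57.4 + 2.8Q → Q* = 2.8511, P* = 65.383.
At Q = 2: demand price = 77.5 − 4.25·2 = 69; supply price = 57.4 + 2.8·2 = 63.
ΔQ = 2.8511 − 2 = 0.8511; wedge = 69 − 63 = 6.
Deadweight loss = ½ × 0.8511 × 6 = €2.55 thousand.

€2.55 thousand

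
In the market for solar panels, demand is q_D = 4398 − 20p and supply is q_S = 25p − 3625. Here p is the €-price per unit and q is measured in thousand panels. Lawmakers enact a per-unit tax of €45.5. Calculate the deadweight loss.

In inverse form: demand p = 219.9 − 0.05q, supply p = 145 + 0.04q.
Competitive equilibrium: 219.9 − 0.05q = 145 + 0.04q → q* = 832.2222, p* = 178.2889.
With the tax, the buyer price exceeds the seller price by 45.5: (219.9 − 0.05q) − (145 + 0.04q) = 45.5 → q' = 326.6667.
Δq = 832.2222 − 326.6667 = 505.5555; the wedge equals the tax, 45.5.
Welfare loss = ½ × 505.5555 × 45.5 = €11501.39 thousand.

€11501.39 thousand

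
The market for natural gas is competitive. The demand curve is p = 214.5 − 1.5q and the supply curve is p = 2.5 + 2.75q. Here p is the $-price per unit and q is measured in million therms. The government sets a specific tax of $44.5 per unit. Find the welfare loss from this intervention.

Competitive equilibrium: 214.5 − 1.5q = 2.5 + 2.75q → q* = 49.8824, p* = 139.6765.
With the tax, the buyer price exceeds the seller price by 44.5: (214.5 − 1.5q) − (2.5 + 2.75q) = 44.5 → q' = 39.4118.
Δq = 49.8824 − 39.4118 = 10.4706; the wedge equals the tax, 44.5.
DWL = ½ × 10.4706 × 44.5 = $232.97 million.

$232.97 million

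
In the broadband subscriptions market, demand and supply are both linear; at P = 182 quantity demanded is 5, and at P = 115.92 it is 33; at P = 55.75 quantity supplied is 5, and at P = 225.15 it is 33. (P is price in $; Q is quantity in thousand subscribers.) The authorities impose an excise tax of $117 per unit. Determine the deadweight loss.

$813.85 thousand

Demand slope = (115.92 − 182)/(33 − 5) = −2.36, so P = 193.8 − 2.36Q.
Supply slope = (225.15 − 55.75)/(33 − 5) = 6.05, so P = 25.5 + 6.05Q.
Competitive equilibrium: 193.8 − 2.36Q = 25.5 + 6.05Q → Q* = 20.0119, P* = 146.5719.
With the tax, the buyer price exceeds the seller price by 117: (193.8 − 2.36Q) − (25.5 + 6.05Q) = 117 → Q' = 6.0999.
ΔQ = 20.0119 − 6.0999 = 13.912; the wedge equals the tax, 117.
DWL = ½ × 13.912 × 117 = $813.85 thousand.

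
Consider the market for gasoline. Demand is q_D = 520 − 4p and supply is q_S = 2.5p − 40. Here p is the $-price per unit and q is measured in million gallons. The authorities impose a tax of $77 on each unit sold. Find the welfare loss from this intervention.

In inverse form: demand p = 130 − 0.25q, supply p = 16 + 0.4q.
Competitive equilibrium: 130 − 0.25q = 16 + 0.4q → q* = 175.3846, p* = 86.1538.
With the tax, the buyer price exceeds the seller price by 77: (130 − 0.25q) − (16 + 0.4q) = 77 → q' = 56.9231.
Δq = 175.3846 − 56.9231 = 118.4615; the wedge equals the tax, 77.
The triangle = ½ × 118.4615 × 77 = $4560.77 million.

$4560.77 million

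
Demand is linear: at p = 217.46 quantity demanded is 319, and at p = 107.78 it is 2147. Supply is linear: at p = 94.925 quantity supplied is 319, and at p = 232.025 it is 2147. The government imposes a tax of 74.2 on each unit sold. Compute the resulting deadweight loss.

Demand slope = (107.78 − 217.46)/(2147 − 319) = −0.06, so p = 236.6 − 0.06q.
Supply slope = (232.025 − 94.925)/(2147 − 319) = 0.075, so p = 71 + 0.075q.
Competitive equilibrium: 236.6 − 0.06q = 71 + 0.075q → q* = 1226.6667, p* = 163.
With the tax, the buyer price exceeds the seller price by 74.2: (236.6 − 0.06q) − (71 + 0.075q) = 74.2 → q' = 677.037.
Δq = 1226.6667 − 677.037 = 549.6297; the wedge equals the tax, 74.2.
Welfare loss = ½ × 549.6297 × 74.2 = 20391.26.

20391.26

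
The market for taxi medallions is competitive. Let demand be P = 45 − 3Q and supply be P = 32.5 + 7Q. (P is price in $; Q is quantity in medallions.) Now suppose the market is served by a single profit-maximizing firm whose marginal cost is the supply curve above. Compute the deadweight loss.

Competitive equilibrium: 45 − 3Q = 32.5 + 7Q → Q* = 1.25, P* = 41.25.
Marginal revenue: MR = 45 − 6Q. Set MR = MC: 45 − 6Q = 32.5 + 7Q → Q_m = 0.9615.
Price P_m = 45 − 3·0.9615 = 42.1155; MC(Q_m) = 32.5 + 7·0.9615 = 39.2305.
Competitive Q* = 1.25, so ΔQ = 0.2885; wedge = 42.1155 − 39.2305 = 2.885.
DWL = ½ × 0.2885 × 2.885 = $0.42.

$0.42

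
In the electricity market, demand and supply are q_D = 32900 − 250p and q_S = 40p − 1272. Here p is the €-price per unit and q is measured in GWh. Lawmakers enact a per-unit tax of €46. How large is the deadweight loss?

In inverse form: demand p = 131.6 − 0.004q, supply p = 31.8 + 0.025q.
Competitive equilibrium: 131.6 − 0.004q = 31.8 + 0.025q → q* = 3441.3793, p* = 117.8345.
With the tax, the buyer price exceeds the seller price by 46: (131.6 − 0.004q) − (31.8 + 0.025q) = 46 → q' = 1855.1724.
Δq = 3441.3793 − 1855.1724 = 1586.2069; the wedge equals the tax, 46.
Deadweight loss = ½ × 1586.2069 × 46 = €36482.76.

€36482.76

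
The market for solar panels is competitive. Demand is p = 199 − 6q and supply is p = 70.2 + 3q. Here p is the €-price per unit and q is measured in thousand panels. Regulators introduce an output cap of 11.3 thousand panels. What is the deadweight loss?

Competitive equilibrium: 199 − 6q = 70.2 + 3q → q* = 14.3111, p* = 113.1333.
At q = 11.3: demand price = 199 − 6·11.3 = 131.2; supply price = 70.2 + 3·11.3 = 104.1.
Δq = 14.3111 − 11.3 = 3.0111; wedge = 131.2 − 104.1 = 27.1.
Deadweight loss = ½ × 3.0111 × 27.1 = €40.80 thousand.

€40.80 thousand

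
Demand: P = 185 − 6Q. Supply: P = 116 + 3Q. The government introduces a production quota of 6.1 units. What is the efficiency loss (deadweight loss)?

11.045

Competitive equilibrium: 185 − 6Q = 116 + 3Q → Q* = 7.6667, P* = 139.
At Q = 6.1: demand price = 185 − 6·6.1 = 148.4; supply price = 116 + 3·6.1 = 134.3.
ΔQ = 7.6667 − 6.1 = 1.5667; wedge = 148.4 − 134.3 = 14.1.
Deadweight loss = ½ × 1.5667 × 14.1 = 11.045.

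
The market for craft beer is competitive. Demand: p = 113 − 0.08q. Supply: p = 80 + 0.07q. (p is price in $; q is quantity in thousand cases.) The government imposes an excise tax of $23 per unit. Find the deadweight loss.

Competitive equilibrium: 113 − 0.08q = 80 + 0.07q → q* = 220, p* = 95.4.
With the tax, the buyer price exceeds the seller price by 23: (113 − 0.08q) − (80 + 0.07q) = 23 → q' = 66.6667.
Δq = 220 − 66.6667 = 153.3333; the wedge equals the tax, 23.
Deadweight loss = ½ × 153.3333 × 23 = $1763.33 thousand.

$1763.33 thousand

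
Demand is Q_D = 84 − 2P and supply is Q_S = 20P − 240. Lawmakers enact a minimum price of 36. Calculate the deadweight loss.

497.78

In inverse form: demand P = 42 − 0.5Q, supply P = 12 + 0.05Q.
Competitive equilibrium: 42 − 0.5Q = 12 + 0.05Q → Q* = 54.5455, P* = 14.7273.
At the floor P = 36, quantity demanded = (42 − 36)/0.5 = 12.
Sellers' marginal cost at Q' = 12: 12 + 0.05·12 = 12.6.
ΔQ = 54.5455 − 12 = 42.5455; wedge = 36 − 12.6 = 23.4.
Deadweight loss = ½ × 42.5455 × 23.4 = 497.78.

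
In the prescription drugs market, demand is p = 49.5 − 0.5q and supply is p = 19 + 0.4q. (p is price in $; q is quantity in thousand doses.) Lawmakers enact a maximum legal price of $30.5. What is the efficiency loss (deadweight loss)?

$11.88 thousand

Competitive equilibrium: 49.5 − 0.5q = 19 + 0.4q → q* = 33.8889, p* = 32.5556.
At the ceiling p = 30.5, quantity supplied = (30.5 − 19)/0.4 = 28.75.
Willingness to pay at q' = 28.75: 49.5 − 0.5·28.75 = 35.125.
Δq = 33.8889 − 28.75 = 5.1389; wedge = 35.125 − 30.5 = 4.625.
Welfare loss = ½ × 5.1389 × 4.625 = $11.88 thousand.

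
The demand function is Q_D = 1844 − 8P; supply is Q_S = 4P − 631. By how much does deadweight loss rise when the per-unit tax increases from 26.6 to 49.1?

2271

In inverse form: demand P = 230.5 − 0.125Q, supply P = 157.75 + 0.25Q.
Competitive equilibrium: 230.5 − 0.125Q = 157.75 + 0.25Q → Q* = 194, P* = 206.25.
For a per-unit tax t: ΔQ = t/0.375, so DWL = ½·t·(t/0.375) = t²/0.75.
At t = 26.6: DWL = 943.413. At t = 49.1: DWL = 3214.413.
Increase = 3214.413 − 943.413 = 2271.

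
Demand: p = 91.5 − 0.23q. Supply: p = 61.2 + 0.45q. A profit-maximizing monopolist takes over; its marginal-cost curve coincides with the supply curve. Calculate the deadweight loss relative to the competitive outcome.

Competitive equilibrium: 91.5 − 0.23q = 61.2 + 0.45q → q* = 44.5588, p* = 81.2515.
Marginal revenue: MR = 91.5 − 0.46q. Set MR = MC: 91.5 − 0.46q = 61.2 + 0.45q → q_m = 33.2967.
Price p_m = 91.5 − 0.23·33.2967 = 83.8418; MC(q_m) = 61.2 + 0.45·33.2967 = 76.1835.
Competitive q* = 44.5588, so Δq = 11.2621; wedge = 83.8418 − 76.1835 = 7.6583.
Deadweight loss = ½ × 11.2621 × 7.6583 = 43.12.

43.12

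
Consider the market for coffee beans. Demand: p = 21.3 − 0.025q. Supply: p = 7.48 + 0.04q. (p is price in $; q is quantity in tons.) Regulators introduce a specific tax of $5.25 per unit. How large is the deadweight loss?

Competitive equilibrium: 21.3 − 0.025q = 7.48 + 0.04q → q* = 212.6154, p* = 15.9846.
With the tax, the buyer price exceeds the seller price by 5.25: (21.3 − 0.025q) − (7.48 + 0.04q) = 5.25 → q' = 131.8462.
Δq = 212.6154 − 131.8462 = 80.7692; the wedge equals the tax, 5.25.
Welfare loss = ½ × 80.7692 × 5.25 = $212.02.

$212.02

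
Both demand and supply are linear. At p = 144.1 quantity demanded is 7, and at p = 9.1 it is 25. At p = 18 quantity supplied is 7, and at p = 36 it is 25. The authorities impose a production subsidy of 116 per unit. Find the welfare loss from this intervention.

Demand slope = (9.1 − 144.1)/(25 − 7) = −7.5, so p = 196.6 − 7.5q.
Supply slope = (36 − 18)/(25 − 7) = 1, so p = 11 + q.
Competitive equilibrium: 196.6 − 7.5q = 11 + q → q* = 21.8353, p* = 32.8353.
The subsidy lowers effective supply by 116: p = q − 105.
New quantity: 196.6 − 7.5q = q − 105 → q' = 35.4824.
Overproduction Δq = 35.4824 − 21.8353 = 13.6471; wedge = subsidy = 116.
Deadweight loss = ½ × 13.6471 × 116 = 791.53.

791.53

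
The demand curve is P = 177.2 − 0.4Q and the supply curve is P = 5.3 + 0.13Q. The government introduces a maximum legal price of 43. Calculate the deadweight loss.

312.49

Competitive equilibrium: 177.2 − 0.4Q = 5.3 + 0.13Q → Q* = 324.3396, P* = 47.4642.
At the ceiling P = 43, quantity supplied = (43 − 5.3)/0.13 = 290.
Willingness to pay at Q' = 290: 177.2 − 0.4·290 = 61.2.
ΔQ = 324.3396 − 290 = 34.3396; wedge = 61.2 − 43 = 18.2.
Welfare loss = ½ × 34.3396 × 18.2 = 312.49.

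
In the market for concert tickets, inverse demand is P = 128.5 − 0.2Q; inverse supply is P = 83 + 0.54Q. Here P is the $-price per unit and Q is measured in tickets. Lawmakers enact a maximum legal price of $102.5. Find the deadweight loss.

$238.25

Competitive equilibrium: 128.5 − 0.2Q = 83 + 0.54Q → Q* = 61.4865, P* = 116.2027.
At the ceiling P = 102.5, quantity supplied = (102.5 − 83)/0.54 = 36.1111.
Willingness to pay at Q' = 36.1111: 128.5 − 0.2·36.1111 = 121.2778.
ΔQ = 61.4865 − 36.1111 = 25.3754; wedge = 121.2778 − 102.5 = 18.7778.
Deadweight loss = ½ × 25.3754 × 18.7778 = $238.25.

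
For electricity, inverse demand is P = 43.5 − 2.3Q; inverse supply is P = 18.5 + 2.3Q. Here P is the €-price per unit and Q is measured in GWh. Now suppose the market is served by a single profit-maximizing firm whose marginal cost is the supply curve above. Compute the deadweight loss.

€7.55

Competitive equilibrium: 43.5 − 2.3Q = 18.5 + 2.3Q → Q* = 5.4348, P* = 31.
Marginal revenue: MR = 43.5 − 4.6Q. Set MR = MC: 43.5 − 4.6Q = 18.5 + 2.3Q → Q_m = 3.6232.
Price P_m = 43.5 − 2.3·3.6232 = 35.1666; MC(Q_m) = 18.5 + 2.3·3.6232 = 26.8334.
Competitive Q* = 5.4348, so ΔQ = 1.8116; wedge = 35.1666 − 26.8334 = 8.3332.
Deadweight loss = ½ × 1.8116 × 8.3332 = €7.55.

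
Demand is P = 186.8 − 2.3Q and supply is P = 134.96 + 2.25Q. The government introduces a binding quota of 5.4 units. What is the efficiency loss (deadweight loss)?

81.72

Competitive equilibrium: 186.8 − 2.3Q = 134.96 + 2.25Q → Q* = 11.3934, P* = 160.5952.
At Q = 5.4: demand price = 186.8 − 2.3·5.4 = 174.38; supply price = 134.96 + 2.25·5.4 = 147.11.
ΔQ = 11.3934 − 5.4 = 5.9934; wedge = 174.38 − 147.11 = 27.27.
Welfare loss = ½ × 5.9934 × 27.27 = 81.72.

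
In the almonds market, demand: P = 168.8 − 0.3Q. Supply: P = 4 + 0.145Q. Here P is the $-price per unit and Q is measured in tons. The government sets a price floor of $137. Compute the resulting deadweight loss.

Competitive equilibrium: 168.8 − 0.3Q = 4 + 0.145Q → Q* = 370.3371, P* = 57.6989.
At the floor P = 137, quantity demanded = (168.8 − 137)/0.3 = 106.
Sellers' marginal cost at Q' = 106: 4 + 0.145·106 = 19.37.
ΔQ = 370.3371 − 106 = 264.3371; wedge = 137 − 19.37 = 117.63.
The triangle = ½ × 264.3371 × 117.63 = $15546.99.

$15546.99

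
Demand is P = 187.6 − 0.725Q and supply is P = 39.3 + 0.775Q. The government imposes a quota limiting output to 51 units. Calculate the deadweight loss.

Competitive equilibrium: 187.6 − 0.725Q = 39.3 + 0.775Q → Q* = 98.8667, P* = 115.9217.
At Q = 51: demand price = 187.6 − 0.725·51 = 150.625; supply price = 39.3 + 0.775·51 = 78.825.
ΔQ = 98.8667 − 51 = 47.8667; wedge = 150.625 − 78.825 = 71.8.
Deadweight loss = ½ × 47.8667 × 71.8 = 1718.41.

1718.41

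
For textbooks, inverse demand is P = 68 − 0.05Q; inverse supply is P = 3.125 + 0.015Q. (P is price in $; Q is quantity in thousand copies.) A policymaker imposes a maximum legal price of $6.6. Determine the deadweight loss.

$19090 thousand

Competitive equilibrium: 68 − 0.05Q = 3.125 + 0.015Q → Q* = 998.07692, P* = 18.09615.
At the ceiling P = 6.6, quantity supplied = (6.6 − 3.125)/0.015 = 231.66667.
Willingness to pay at Q' = 231.66667: 68 − 0.05·231.66667 = 56.41667.
ΔQ = 998.07692 − 231.66667 = 766.41025; wedge = 56.41667 − 6.6 = 49.81667.
The triangle = ½ × 766.41025 × 49.81667 = $19090 thousand.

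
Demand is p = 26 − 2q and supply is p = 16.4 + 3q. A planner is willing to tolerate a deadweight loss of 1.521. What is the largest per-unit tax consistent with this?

Competitive equilibrium: 26 − 2q = 16.4 + 3q → q* = 1.92, p* = 22.16.
A tax t gives Δq = t/5 and wedge t, so DWL = t²/10.
t²/10 = 1.521 → t² = 15.21 → t = 3.9.

3.9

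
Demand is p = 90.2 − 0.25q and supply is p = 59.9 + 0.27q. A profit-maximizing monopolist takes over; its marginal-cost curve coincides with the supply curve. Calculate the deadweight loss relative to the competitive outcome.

Competitive equilibrium: 90.2 − 0.25q = 59.9 + 0.27q → q* = 58.2692, p* = 75.6327.
Marginal revenue: MR = 90.2 − 0.5q. Set MR = MC: 90.2 − 0.5q = 59.9 + 0.27q → q_m = 39.3506.
Price p_m = 90.2 − 0.25·39.3506 = 80.3624; MC(q_m) = 59.9 + 0.27·39.3506 = 70.5247.
Competitive q* = 58.2692, so Δq = 18.9186; wedge = 80.3624 − 70.5247 = 9.8377.
Welfare loss = ½ × 18.9186 × 9.8377 = 93.06.

93.06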